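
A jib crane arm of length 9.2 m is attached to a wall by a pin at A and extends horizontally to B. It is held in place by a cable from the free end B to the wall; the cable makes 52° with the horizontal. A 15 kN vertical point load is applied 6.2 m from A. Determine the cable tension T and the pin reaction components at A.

ΣM about A: T·sin52°·9.2 − 15·6.2 = 0 → T = 93/(9.2·0.788011) = 12.8281 ≈ 12.83 kN.
ΣF_x = 0: A_x − T·cos52° = 0 → A_x = 12.8281 × 0.615661 = 7.898 kN.
ΣF_y = 0: A_y + T·sin52° − 15 = 0 → A_y = 15 − 12.8281 × 0.788011 = 4.891 kN.

T = 12.83 kN, A_x = 7.898 kN, A_y = 4.891 kN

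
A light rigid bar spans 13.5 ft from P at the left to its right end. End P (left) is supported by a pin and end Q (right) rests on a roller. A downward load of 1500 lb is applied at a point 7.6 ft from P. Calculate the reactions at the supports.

Taking moments about P: Q_y·13.5 − 1500·7.6 = 0 → Q_y = 11400/13.5 = 844.444 ≈ 844.4 lb.
ΣF_y = 0: P_y + 844.444 − 1500 = 0 → P_y = 655.6 lb.
ΣF_x = 0: no horizontal applied forces, so P_x = 0.

P_x = 0, P_y = 655.6 lb, Q_y = 844.4 lb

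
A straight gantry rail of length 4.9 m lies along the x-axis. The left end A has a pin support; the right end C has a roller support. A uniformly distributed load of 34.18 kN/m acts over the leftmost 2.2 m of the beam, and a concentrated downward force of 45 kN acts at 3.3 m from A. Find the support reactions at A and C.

Resultant of the distributed load: 34.18 × 2.2 = 75.196 kN at 1.1 m from A.
Moments about A: C_y·4.9 − (34.18·2.2)·1.1 − 45·3.3 = 0 → C_y = 231.2156/4.9 = 47.1869 ≈ 47.19 kN.
ΣF_y = 0: A_y + 47.1869 − 34.18·2.2 − 45 = 0 → A_y = 73.01 kN.
ΣF_x = 0: no horizontal applied forces, so A_x = 0.

A_x = 0, A_y = 73.01 kN, C_y = 47.19 kN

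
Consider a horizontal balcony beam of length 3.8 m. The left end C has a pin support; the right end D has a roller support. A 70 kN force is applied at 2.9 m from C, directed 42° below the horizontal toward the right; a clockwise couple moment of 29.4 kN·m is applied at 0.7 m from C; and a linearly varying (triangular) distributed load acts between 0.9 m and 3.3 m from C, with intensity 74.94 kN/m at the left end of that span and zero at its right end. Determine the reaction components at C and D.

Resultant of the triangular load: ½ × 74.94 × 2.4 = 89.928 kN, acting at 1.7 m from C (one-third of the span from the peak).
Taking moments about C: D_y·3.8 − 70·sin42°·2.9 − 29.4 − (½·74.94·2.4)·1.7 = 0 → D_y = 318.111/3.8 = 83.7134 ≈ 83.71 kN.
ΣF_y = 0: C_y + 83.7134 − 70·sin42° − ½·74.94·2.4 = 0 → C_y = 53.05 kN.
ΣF_x = 0: C_x + 70·cos42° = 0 → C_x = -52.02 kN.

C_x = -52.02 kN, C_y = 53.05 kN, D_y = 83.71 kN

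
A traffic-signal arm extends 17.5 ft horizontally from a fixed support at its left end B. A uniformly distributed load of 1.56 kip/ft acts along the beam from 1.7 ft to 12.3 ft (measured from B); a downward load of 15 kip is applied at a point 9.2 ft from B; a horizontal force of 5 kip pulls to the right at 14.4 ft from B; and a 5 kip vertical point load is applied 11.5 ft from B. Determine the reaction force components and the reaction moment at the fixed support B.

B_x = -5.000 kip, B_y = 36.54 kip, M_B = 311.3 kip·ft

Resultant of the distributed load: 1.56 × 10.6 = 16.536 kip at 7 ft from B.
ΣF_x = 0: B_x + 5 = 0 → B_x = -5.000 kip.
ΣF_y = 0: B_y − 1.56·10.6 − 15 − 5 = 0 → B_y = 36.54 kip.
ΣM about B: M_B − (1.56·10.6)·7 − 15·9.2 − 5·11.5 = 0 → M_B = 311.3 kip·ft.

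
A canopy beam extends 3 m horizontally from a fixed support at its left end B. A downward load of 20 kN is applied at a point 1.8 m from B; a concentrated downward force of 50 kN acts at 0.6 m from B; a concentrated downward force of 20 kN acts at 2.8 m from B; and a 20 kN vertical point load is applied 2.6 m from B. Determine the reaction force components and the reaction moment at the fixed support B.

B_x = 0, B_y = 110.0 kN, M_B = 174.0 kN·m

ΣF_x = 0: B_x = 0.
ΣF_y = 0: B_y − 20 − 50 − 20 − 20 = 0 → B_y = 110.0 kN.
ΣM about B: M_B − 20·1.8 − 50·0.6 − 20·2.8 − 20·2.6 = 0 → M_B = 174.0 kN·m.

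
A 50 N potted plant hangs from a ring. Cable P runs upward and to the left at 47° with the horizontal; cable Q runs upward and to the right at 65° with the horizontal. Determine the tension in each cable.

T_P = 22.79 N, T_Q = 36.78 N

ΣF_x = 0: −T_P·cos47° + T_Q·cos65° = 0 → T_Q = 1.61375·T_P.
ΣF_y = 0: T_P·sin47° + T_Q·sin65° = 50.
Substitute: T_P·(0.731354 + 1.61375·0.906308) = 50 → T_P = 22.7904 ≈ 22.79 N.
Then T_Q = 1.61375 × 22.7904 = 36.78 N.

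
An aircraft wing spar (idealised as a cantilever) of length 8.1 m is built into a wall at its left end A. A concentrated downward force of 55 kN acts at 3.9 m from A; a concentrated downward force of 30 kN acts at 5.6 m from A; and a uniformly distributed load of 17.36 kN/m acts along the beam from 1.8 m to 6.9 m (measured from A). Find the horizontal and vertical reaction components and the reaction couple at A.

A_x = 0, A_y = 173.5 kN, M_A = 767.6 kN·m

Resultant of the distributed load: 17.36 × 5.1 = 88.536 kN at 4.35 m from A.
ΣF_x = 0: A_x = 0.
ΣF_y = 0: A_y − 55 − 30 − 17.36·5.1 = 0 → A_y = 173.5 kN.
ΣM about A: M_A − 55·3.9 − 30·5.6 − (17.36·5.1)·4.35 = 0 → M_A = 767.6 kN·m.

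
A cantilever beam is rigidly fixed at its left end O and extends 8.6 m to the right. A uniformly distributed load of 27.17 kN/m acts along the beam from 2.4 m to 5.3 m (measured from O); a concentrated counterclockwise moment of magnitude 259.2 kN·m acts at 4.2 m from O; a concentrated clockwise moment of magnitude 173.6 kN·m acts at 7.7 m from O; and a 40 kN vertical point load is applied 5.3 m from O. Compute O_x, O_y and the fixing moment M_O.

Resultant of the distributed load: 27.17 × 2.9 = 78.793 kN at 3.85 m from O.
ΣF_x = 0: O_x = 0.
ΣF_y = 0: O_y − 27.17·2.9 − 40 = 0 → O_y = 118.8 kN.
ΣM about O: M_O − (27.17·2.9)·3.85 + 259.2 − 173.6 − 40·5.3 = 0 → M_O = 429.8 kN·m.

O_x = 0, O_y = 118.8 kN, M_O = 429.8 kN·m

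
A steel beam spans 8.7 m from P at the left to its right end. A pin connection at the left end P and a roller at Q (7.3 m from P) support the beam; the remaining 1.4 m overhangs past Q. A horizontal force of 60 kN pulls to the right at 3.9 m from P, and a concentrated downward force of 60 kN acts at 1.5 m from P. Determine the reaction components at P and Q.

P_x = -60.00 kN, P_y = 47.67 kN, Q_y = 12.33 kN

Taking moments about P: Q_y·7.3 − 60·1.5 = 0 → Q_y = 90/7.3 = 12.3288 ≈ 12.33 kN.
ΣF_y = 0: P_y + 12.3288 − 60 = 0 → P_y = 47.67 kN.
ΣF_x = 0: P_x + 60 = 0 → P_x = -60.00 kN.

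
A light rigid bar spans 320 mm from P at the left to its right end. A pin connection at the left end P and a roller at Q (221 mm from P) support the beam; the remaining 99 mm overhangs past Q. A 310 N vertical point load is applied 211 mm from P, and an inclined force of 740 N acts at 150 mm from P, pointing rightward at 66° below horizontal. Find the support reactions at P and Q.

Taking moments about P: Q_y·221 − 310·211 − 740·sin66°·150 = 0 → Q_y = 166814/221 = 754.814 ≈ 754.8 N.
ΣF_y = 0: P_y + 754.814 − 310 − 740·sin66° = 0 → P_y = 231.2 N.
ΣF_x = 0: P_x + 740·cos66° = 0 → P_x = -301.0 N.

P_x = -301.0 N, P_y = 231.2 N, Q_y = 754.8 N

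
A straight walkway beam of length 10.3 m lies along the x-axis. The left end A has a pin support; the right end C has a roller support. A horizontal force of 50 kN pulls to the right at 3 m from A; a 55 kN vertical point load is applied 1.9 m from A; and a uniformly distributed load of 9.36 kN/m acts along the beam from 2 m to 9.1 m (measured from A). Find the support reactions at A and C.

A_x = -50.00 kN, A_y = 75.50 kN, C_y = 45.95 kN

Resultant of the distributed load: 9.36 × 7.1 = 66.456 kN at 5.55 m from A.
Moments about A: C_y·10.3 − 55·1.9 − (9.36·7.1)·5.55 = 0 → C_y = 473.3308/10.3 = 45.9544 ≈ 45.95 kN.
ΣF_y = 0: A_y + 45.9544 − 55 − 9.36·7.1 = 0 → A_y = 75.50 kN.
ΣF_x = 0: A_x + 50 = 0 → A_x = -50.00 kN.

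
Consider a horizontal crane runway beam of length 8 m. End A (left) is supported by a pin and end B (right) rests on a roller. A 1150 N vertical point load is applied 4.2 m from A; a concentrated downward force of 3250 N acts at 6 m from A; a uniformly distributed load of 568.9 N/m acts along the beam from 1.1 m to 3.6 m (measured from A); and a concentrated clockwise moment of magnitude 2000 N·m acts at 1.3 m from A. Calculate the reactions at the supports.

Resultant of the distributed load: 568.9 × 2.5 = 1422.25 N at 2.35 m from A.
Moments about A: B_y·8 − 1150·4.2 − 3250·6 − (568.9·2.5)·2.35 − 2000 = 0 → B_y = 29672.2875/8 = 3709.04 ≈ 3709 N.
ΣF_y = 0: A_y + 3709.04 − 1150 − 3250 − 568.9·2.5 = 0 → A_y = 2113 N.
ΣF_x = 0: no horizontal applied forces, so A_x = 0.

A_x = 0, A_y = 2113 N, B_y = 3709 N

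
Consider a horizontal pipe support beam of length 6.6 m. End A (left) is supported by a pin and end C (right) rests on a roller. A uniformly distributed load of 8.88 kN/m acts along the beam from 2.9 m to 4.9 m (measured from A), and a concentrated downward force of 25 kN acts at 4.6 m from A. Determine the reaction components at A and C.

A_x = 0, A_y = 14.84 kN, C_y = 27.92 kN

Resultant of the distributed load: 8.88 × 2 = 17.76 kN at 3.9 m from A.
Moments about A: C_y·6.6 − (8.88·2)·3.9 − 25·4.6 = 0 → C_y = 184.264/6.6 = 27.9188 ≈ 27.92 kN.
ΣF_y = 0: A_y + 27.9188 − 8.88·2 − 25 = 0 → A_y = 14.84 kN.
ΣF_x = 0: no horizontal applied forces, so A_x = 0.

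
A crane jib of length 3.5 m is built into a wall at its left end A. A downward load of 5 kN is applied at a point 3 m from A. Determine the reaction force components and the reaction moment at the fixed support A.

A_x = 0, A_y = 5.000 kN, M_A = 15.00 kN·m

ΣF_x = 0: A_x = 0.
ΣF_y = 0: A_y − 5 = 0 → A_y = 5.000 kN.
ΣM about A: M_A − 5·3 = 0 → M_A = 15.00 kN·m.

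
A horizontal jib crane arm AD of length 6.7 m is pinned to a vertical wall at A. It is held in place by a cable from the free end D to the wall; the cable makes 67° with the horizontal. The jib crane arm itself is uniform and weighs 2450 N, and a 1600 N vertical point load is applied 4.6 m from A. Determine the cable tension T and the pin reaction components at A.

T = 2524 N, A_x = 986.3 N, A_y = 1726 N

ΣM about A: T·sin67°·6.7 − 2450·3.35 − 1600·4.6 = 0 → T = 15567.5/(6.7·0.920505) = 2524.17 ≈ 2524 N.
ΣF_x = 0: A_x − T·cos67° = 0 → A_x = 2524.17 × 0.390731 = 986.3 N.
ΣF_y = 0: A_y + T·sin67° − 2450 − 1600 = 0 → A_y = 4050 − 2524.17 × 0.920505 = 1726 N.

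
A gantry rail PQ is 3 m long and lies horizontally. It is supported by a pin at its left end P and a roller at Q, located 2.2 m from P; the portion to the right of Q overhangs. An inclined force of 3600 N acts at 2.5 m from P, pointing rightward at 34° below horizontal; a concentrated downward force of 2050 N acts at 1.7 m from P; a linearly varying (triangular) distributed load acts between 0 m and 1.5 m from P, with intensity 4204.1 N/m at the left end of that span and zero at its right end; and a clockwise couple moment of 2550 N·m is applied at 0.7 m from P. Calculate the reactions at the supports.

P_x = -2985 N, P_y = 1469 N, Q_y = 5747 N

Resultant of the triangular load: ½ × 4204.1 × 1.5 = 3153.075 N, acting at 0.5 m from P (one-third of the span from the peak).
Taking moments about P: Q_y·2.2 − 3600·sin34°·2.5 − 2050·1.7 − (½·4204.1·1.5)·0.5 − 2550 = 0 → Q_y = 12644.3/2.2 = 5747.41 ≈ 5747 N.
ΣF_y = 0: P_y + 5747.41 − 3600·sin34° − 2050 − ½·4204.1·1.5 = 0 → P_y = 1469 N.
ΣF_x = 0: P_x + 3600·cos34° = 0 → P_x = -2985 N.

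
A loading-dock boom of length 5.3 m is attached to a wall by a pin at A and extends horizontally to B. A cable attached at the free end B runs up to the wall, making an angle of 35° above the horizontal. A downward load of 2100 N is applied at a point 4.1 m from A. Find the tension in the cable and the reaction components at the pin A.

T = 2832 N, A_x = 2320 N, A_y = 475.5 N

ΣM about A: T·sin35°·5.3 − 2100·4.1 = 0 → T = 8610/(5.3·0.573576) = 2832.28 ≈ 2832 N.
ΣF_x = 0: A_x − T·cos35° = 0 → A_x = 2832.28 × 0.819152 = 2320 N.
ΣF_y = 0: A_y + T·sin35° − 2100 = 0 → A_y = 2100 − 2832.28 × 0.573576 = 475.5 N.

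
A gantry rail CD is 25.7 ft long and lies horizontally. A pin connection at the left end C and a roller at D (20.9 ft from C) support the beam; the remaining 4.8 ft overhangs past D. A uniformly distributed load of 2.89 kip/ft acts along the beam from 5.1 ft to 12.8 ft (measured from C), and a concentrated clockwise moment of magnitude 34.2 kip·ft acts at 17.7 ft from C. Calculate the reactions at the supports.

Resultant of the distributed load: 2.89 × 7.7 = 22.253 kip at 8.95 ft from C.
Taking moments about C: D_y·20.9 − (2.89·7.7)·8.95 − 34.2 = 0 → D_y = 233.36435/20.9 = 11.1658 ≈ 11.17 kip.
ΣF_y = 0: C_y + 11.1658 − 2.89·7.7 = 0 → C_y = 11.09 kip.
ΣF_x = 0: no horizontal applied forces, so C_x = 0.

C_x = 0, C_y = 11.09 kip, D_y = 11.17 kip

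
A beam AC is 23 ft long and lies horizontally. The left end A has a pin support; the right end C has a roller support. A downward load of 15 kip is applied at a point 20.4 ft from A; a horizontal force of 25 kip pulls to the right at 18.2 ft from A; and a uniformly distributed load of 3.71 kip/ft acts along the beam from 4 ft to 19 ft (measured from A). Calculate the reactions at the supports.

Resultant of the distributed load: 3.71 × 15 = 55.65 kip at 11.5 ft from A.
Taking moments about A: C_y·23 − 15·20.4 − (3.71·15)·11.5 = 0 → C_y = 945.975/23 = 41.1293 ≈ 41.13 kip.
ΣF_y = 0: A_y + 41.1293 − 15 − 3.71·15 = 0 → A_y = 29.52 kip.
ΣF_x = 0: A_x + 25 = 0 → A_x = -25.00 kip.

A_x = -25.00 kip, A_y = 29.52 kip, C_y = 41.13 kip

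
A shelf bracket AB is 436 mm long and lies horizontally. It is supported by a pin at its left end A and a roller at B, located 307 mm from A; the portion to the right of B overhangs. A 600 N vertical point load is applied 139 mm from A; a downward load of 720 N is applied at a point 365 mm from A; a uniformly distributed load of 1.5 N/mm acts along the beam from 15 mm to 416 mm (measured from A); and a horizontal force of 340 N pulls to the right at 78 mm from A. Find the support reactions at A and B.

Resultant of the distributed load: 1.5 × 401 = 601.5 N at 215.5 mm from A.
ΣM about A: B_y·307 − 600·139 − 720·365 − (1.5·401)·215.5 = 0 → B_y = 475823.25/307 = 1549.91 ≈ 1550 N.
ΣF_y = 0: A_y + 1549.91 − 600 − 720 − 1.5·401 = 0 → A_y = 371.6 N.
ΣF_x = 0: A_x + 340 = 0 → A_x = -340.0 N.

A_x = -340.0 N, A_y = 371.6 N, B_y = 1550 N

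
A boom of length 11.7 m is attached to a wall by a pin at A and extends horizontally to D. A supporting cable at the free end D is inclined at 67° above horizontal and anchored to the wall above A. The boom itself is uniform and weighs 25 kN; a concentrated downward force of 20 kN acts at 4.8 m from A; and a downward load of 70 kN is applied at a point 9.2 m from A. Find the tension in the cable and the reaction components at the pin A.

ΣM about A: T·sin67°·11.7 − 25·5.85 − 20·4.8 − 70·9.2 = 0 → T = 886.25/(11.7·0.920505) = 82.2895 ≈ 82.29 kN.
ΣF_x = 0: A_x − T·cos67° = 0 → A_x = 82.2895 × 0.390731 = 32.15 kN.
ΣF_y = 0: A_y + T·sin67° − 25 − 20 − 70 = 0 → A_y = 115 − 82.2895 × 0.920505 = 39.25 kN.

T = 82.29 kN, A_x = 32.15 kN, A_y = 39.25 kN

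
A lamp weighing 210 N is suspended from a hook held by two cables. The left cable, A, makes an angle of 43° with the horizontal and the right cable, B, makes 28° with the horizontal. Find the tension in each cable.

ΣF_x = 0: −T_A·cos43° + T_B·cos28° = 0 → T_B = 0.828309·T_A.
ΣF_y = 0: T_A·sin43° + T_B·sin28° = 210.
Substitute: T_A·(0.681998 + 0.828309·0.469472) = 210 → T_A = 196.103 ≈ 196.1 N.
Then T_B = 0.828309 × 196.103 = 162.4 N.

T_A = 196.1 N, T_B = 162.4 N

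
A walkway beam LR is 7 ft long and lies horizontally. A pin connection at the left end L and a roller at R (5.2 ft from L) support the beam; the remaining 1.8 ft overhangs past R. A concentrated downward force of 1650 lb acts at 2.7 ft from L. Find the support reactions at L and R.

L_x = 0, L_y = 793.3 lb, R_y = 856.7 lb

Moments about L: R_y·5.2 − 1650·2.7 = 0 → R_y = 4455/5.2 = 856.731 ≈ 856.7 lb.
ΣF_y = 0: L_y + 856.731 − 1650 = 0 → L_y = 793.3 lb.
ΣF_x = 0: no horizontal applied forces, so L_x = 0.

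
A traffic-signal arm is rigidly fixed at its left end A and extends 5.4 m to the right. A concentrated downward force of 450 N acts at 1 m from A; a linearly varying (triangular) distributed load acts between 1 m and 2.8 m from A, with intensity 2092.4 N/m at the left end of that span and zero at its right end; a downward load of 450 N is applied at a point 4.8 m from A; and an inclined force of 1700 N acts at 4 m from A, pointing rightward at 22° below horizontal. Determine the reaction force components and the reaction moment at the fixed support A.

Resultant of the triangular load: ½ × 2092.4 × 1.8 = 1883.16 N, acting at 1.6 m from A (one-third of the span from the peak).
ΣF_x = 0: A_x + 1700·cos22° = 0 → A_x = -1576 N.
ΣF_y = 0: A_y − 450 − ½·2092.4·1.8 − 450 − 1700·sin22° = 0 → A_y = 3420 N.
ΣM about A: M_A − 450·1 − (½·2092.4·1.8)·1.6 − 450·4.8 − 1700·sin22°·4 = 0 → M_A = 8170 N·m.

A_x = -1576 N, A_y = 3420 N, M_A = 8170 N·m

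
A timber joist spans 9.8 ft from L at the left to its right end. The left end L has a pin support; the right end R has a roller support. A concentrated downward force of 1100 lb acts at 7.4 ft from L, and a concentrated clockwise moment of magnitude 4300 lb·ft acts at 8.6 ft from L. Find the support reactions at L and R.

L_x = 0, L_y = -169.4 lb, R_y = 1269 lb

Taking moments about L: R_y·9.8 − 1100·7.4 − 4300 = 0 → R_y = 12440/9.8 = 1269.39 ≈ 1269 lb.
ΣF_y = 0: L_y + 1269.39 − 1100 = 0 → L_y = -169.4 lb.
ΣF_x = 0: no horizontal applied forces, so L_x = 0.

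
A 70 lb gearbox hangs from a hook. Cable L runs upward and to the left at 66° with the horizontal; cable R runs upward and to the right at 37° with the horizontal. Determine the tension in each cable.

ΣF_x = 0: −T_L·cos66° + T_R·cos37° = 0 → T_R = 0.509289·T_L.
ΣF_y = 0: T_L·sin66° + T_R·sin37° = 70.
Substitute: T_L·(0.913545 + 0.509289·0.601815) = 70 → T_L = 57.375 ≈ 57.38 lb.
Then T_R = 0.509289 × 57.375 = 29.22 lb.

T_L = 57.38 lb, T_R = 29.22 lb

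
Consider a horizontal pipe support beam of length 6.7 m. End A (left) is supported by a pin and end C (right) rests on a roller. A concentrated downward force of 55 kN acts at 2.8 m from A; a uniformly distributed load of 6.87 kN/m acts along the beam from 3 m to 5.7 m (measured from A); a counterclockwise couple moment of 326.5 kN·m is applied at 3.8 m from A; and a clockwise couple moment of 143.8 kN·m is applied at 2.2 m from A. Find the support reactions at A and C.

A_x = 0, A_y = 65.79 kN, C_y = 7.759 kN

Resultant of the distributed load: 6.87 × 2.7 = 18.549 kN at 4.35 m from A.
ΣM about A: C_y·6.7 − 55·2.8 − (6.87·2.7)·4.35 + 326.5 − 143.8 = 0 → C_y = 51.98815/6.7 = 7.75943 ≈ 7.759 kN.
ΣF_y = 0: A_y + 7.75943 − 55 − 6.87·2.7 = 0 → A_y = 65.79 kN.
ΣF_x = 0: no horizontal applied forces, so A_x = 0.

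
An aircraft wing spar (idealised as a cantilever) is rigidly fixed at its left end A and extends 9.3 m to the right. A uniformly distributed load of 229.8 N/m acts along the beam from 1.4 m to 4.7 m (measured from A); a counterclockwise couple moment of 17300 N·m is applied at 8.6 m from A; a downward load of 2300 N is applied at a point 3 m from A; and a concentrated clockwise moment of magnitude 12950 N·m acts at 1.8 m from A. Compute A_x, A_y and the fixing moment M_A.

A_x = 0, A_y = 3058 N, M_A = 4863 N·m

Resultant of the distributed load: 229.8 × 3.3 = 758.34 N at 3.05 m from A.
ΣF_x = 0: A_x = 0.
ΣF_y = 0: A_y − 229.8·3.3 − 2300 = 0 → A_y = 3058 N.
ΣM about A: M_A − (229.8·3.3)·3.05 + 17300 − 2300·3 − 12950 = 0 → M_A = 4863 N·m.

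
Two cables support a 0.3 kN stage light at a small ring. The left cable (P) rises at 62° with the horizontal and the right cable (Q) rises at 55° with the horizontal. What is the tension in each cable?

T_P = 0.1931 kN, T_Q = 0.1581 kN

ΣF_x = 0: −T_P·cos62° + T_Q·cos55° = 0 → T_Q = 0.818499·T_P.
ΣF_y = 0: T_P·sin62° + T_Q·sin55° = 0.3.
Substitute: T_P·(0.882948 + 0.818499·0.819152) = 0.3 → T_P = 0.193122 ≈ 0.1931 kN.
Then T_Q = 0.818499 × 0.193122 = 0.1581 kN.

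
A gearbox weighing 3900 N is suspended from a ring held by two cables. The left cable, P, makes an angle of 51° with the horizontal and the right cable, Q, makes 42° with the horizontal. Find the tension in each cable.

ΣF_x = 0: −T_P·cos51° + T_Q·cos42° = 0 → T_Q = 0.846834·T_P.
ΣF_y = 0: T_P·sin51° + T_Q·sin42° = 3900.
Substitute: T_P·(0.777146 + 0.846834·0.669131) = 3900 → T_P = 2902.24 ≈ 2902 N.
Then T_Q = 0.846834 × 2902.24 = 2458 N.

T_P = 2902 N, T_Q = 2458 N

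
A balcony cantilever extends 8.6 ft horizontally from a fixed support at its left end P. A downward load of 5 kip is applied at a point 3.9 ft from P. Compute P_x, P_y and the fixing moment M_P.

ΣF_x = 0: P_x = 0.
ΣF_y = 0: P_y − 5 = 0 → P_y = 5.000 kip.
ΣM about P: M_P − 5·3.9 = 0 → M_P = 19.50 kip·ft.

P_x = 0, P_y = 5.000 kip, M_P = 19.50 kip·ft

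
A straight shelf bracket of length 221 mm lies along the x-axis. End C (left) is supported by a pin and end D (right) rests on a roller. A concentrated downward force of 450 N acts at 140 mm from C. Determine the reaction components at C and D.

Taking moments about C: D_y·221 − 450·140 = 0 → D_y = 63000/221 = 285.068 ≈ 285.1 N.
ΣF_y = 0: C_y + 285.068 − 450 = 0 → C_y = 164.9 N.
ΣF_x = 0: no horizontal applied forces, so C_x = 0.

C_x = 0, C_y = 164.9 N, D_y = 285.1 N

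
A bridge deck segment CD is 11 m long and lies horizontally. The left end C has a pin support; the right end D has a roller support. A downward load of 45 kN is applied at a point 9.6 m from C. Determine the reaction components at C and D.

Taking moments about C: D_y·11 − 45·9.6 = 0 → D_y = 432/11 = 39.2727 ≈ 39.27 kN.
ΣF_y = 0: C_y + 39.2727 − 45 = 0 → C_y = 5.727 kN.
ΣF_x = 0: no horizontal applied forces, so C_x = 0.

C_x = 0, C_y = 5.727 kN, D_y = 39.27 kN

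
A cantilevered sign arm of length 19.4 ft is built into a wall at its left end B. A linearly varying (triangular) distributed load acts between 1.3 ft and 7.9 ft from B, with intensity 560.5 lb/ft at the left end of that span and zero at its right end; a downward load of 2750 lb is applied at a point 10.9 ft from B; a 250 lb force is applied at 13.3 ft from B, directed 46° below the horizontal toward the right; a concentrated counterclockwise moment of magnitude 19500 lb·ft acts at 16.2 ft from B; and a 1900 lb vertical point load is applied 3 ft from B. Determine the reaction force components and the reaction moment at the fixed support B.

Resultant of the triangular load: ½ × 560.5 × 6.6 = 1849.65 lb, acting at 3.5 ft from B (one-third of the span from the peak).
ΣF_x = 0: B_x + 250·cos46° = 0 → B_x = -173.7 lb.
ΣF_y = 0: B_y − ½·560.5·6.6 − 2750 − 250·sin46° − 1900 = 0 → B_y = 6679 lb.
ΣM about B: M_B − (½·560.5·6.6)·3.5 − 2750·10.9 − 250·sin46°·13.3 + 19500 − 1900·3 = 0 → M_B = 25040 lb·ft.

B_x = -173.7 lb, B_y = 6679 lb, M_B = 25040 lb·ft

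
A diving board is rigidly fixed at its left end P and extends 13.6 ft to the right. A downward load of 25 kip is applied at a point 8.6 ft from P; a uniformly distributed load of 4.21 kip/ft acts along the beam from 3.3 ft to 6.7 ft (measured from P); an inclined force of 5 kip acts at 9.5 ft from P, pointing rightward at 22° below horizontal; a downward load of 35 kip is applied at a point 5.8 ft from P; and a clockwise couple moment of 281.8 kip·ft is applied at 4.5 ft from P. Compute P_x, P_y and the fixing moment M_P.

Resultant of the distributed load: 4.21 × 3.4 = 14.314 kip at 5 ft from P.
ΣF_x = 0: P_x + 5·cos22° = 0 → P_x = -4.636 kip.
ΣF_y = 0: P_y − 25 − 4.21·3.4 − 5·sin22° − 35 = 0 → P_y = 76.19 kip.
ΣM about P: M_P − 25·8.6 − (4.21·3.4)·5 − 5·sin22°·9.5 − 35·5.8 − 281.8 = 0 → M_P = 789.2 kip·ft.

P_x = -4.636 kip, P_y = 76.19 kip, M_P = 789.2 kip·ft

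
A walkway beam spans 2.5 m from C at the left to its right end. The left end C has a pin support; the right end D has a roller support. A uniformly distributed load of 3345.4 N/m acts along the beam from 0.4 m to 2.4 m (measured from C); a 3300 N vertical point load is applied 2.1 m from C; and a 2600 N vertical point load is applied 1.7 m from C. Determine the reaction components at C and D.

C_x = 0, C_y = 4304 N, D_y = 8287 N

Resultant of the distributed load: 3345.4 × 2 = 6690.8 N at 1.4 m from C.
Moments about C: D_y·2.5 − (3345.4·2)·1.4 − 3300·2.1 − 2600·1.7 = 0 → D_y = 20717.12/2.5 = 8286.85 ≈ 8287 N.
ΣF_y = 0: C_y + 8286.85 − 3345.4·2 − 3300 − 2600 = 0 → C_y = 4304 N.
ΣF_x = 0: no horizontal applied forces, so C_x = 0.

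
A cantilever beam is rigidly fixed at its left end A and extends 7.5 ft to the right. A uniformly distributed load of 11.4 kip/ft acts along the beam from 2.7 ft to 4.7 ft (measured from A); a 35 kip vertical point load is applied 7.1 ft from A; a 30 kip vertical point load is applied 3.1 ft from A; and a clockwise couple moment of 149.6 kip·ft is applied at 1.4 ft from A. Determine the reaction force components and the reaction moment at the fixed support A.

A_x = 0, A_y = 87.80 kip, M_A = 575.5 kip·ft

Resultant of the distributed load: 11.4 × 2 = 22.8 kip at 3.7 ft from A.
ΣF_x = 0: A_x = 0.
ΣF_y = 0: A_y − 11.4·2 − 35 − 30 = 0 → A_y = 87.80 kip.
ΣM about A: M_A − (11.4·2)·3.7 − 35·7.1 − 30·3.1 − 149.6 = 0 → M_A = 575.5 kip·ft.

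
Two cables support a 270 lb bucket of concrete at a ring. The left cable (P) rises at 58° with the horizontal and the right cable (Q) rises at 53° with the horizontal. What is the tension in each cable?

ΣF_x = 0: −T_P·cos58° + T_Q·cos53° = 0 → T_Q = 0.880535·T_P.
ΣF_y = 0: T_P·sin58° + T_Q·sin53° = 270.
Substitute: T_P·(0.848048 + 0.880535·0.798636) = 270 → T_P = 174.05 ≈ 174.1 lb.
Then T_Q = 0.880535 × 174.05 = 153.3 lb.

T_P = 174.1 lb, T_Q = 153.3 lb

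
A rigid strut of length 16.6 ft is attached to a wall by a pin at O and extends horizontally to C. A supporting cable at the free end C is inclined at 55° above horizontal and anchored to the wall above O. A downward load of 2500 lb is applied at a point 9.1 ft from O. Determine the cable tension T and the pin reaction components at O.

ΣM about O: T·sin55°·16.6 − 2500·9.1 = 0 → T = 22750/(16.6·0.819152) = 1673.05 ≈ 1673 lb.
ΣF_x = 0: O_x − T·cos55° = 0 → O_x = 1673.05 × 0.573576 = 959.6 lb.
ΣF_y = 0: O_y + T·sin55° − 2500 = 0 → O_y = 2500 − 1673.05 × 0.819152 = 1130 lb.

T = 1673 lb, O_x = 959.6 lb, O_y = 1130 lb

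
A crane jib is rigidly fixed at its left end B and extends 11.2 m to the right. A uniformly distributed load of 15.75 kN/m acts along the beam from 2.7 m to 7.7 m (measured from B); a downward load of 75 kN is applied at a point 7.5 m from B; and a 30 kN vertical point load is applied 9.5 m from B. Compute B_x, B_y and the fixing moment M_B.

Resultant of the distributed load: 15.75 × 5 = 78.75 kN at 5.2 m from B.
ΣF_x = 0: B_x = 0.
ΣF_y = 0: B_y − 15.75·5 − 75 − 30 = 0 → B_y = 183.8 kN.
ΣM about B: M_B − (15.75·5)·5.2 − 75·7.5 − 30·9.5 = 0 → M_B = 1257 kN·m.

B_x = 0, B_y = 183.8 kN, M_B = 1257 kN·m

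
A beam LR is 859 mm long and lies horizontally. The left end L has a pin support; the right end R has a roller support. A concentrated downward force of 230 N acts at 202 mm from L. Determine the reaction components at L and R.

L_x = 0, L_y = 175.9 N, R_y = 54.09 N

ΣM about L: R_y·859 − 230·202 = 0 → R_y = 46460/859 = 54.0861 ≈ 54.09 N.
ΣF_y = 0: L_y + 54.0861 − 230 = 0 → L_y = 175.9 N.
ΣF_x = 0: no horizontal applied forces, so L_x = 0.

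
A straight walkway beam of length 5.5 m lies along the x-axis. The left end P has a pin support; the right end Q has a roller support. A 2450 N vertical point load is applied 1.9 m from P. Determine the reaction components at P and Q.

P_x = 0, P_y = 1604 N, Q_y = 846.4 N

ΣM about P: Q_y·5.5 − 2450·1.9 = 0 → Q_y = 4655/5.5 = 846.364 ≈ 846.4 N.
ΣF_y = 0: P_y + 846.364 − 2450 = 0 → P_y = 1604 N.
ΣF_x = 0: no horizontal applied forces, so P_x = 0.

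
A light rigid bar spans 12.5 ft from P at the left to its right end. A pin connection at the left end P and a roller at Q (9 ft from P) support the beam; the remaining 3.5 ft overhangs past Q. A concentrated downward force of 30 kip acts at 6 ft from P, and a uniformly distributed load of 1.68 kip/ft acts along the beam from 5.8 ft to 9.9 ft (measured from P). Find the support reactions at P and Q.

P_x = 0, P_y = 10.88 kip, Q_y = 26.01 kip

Resultant of the distributed load: 1.68 × 4.1 = 6.888 kip at 7.85 ft from P.
Moments about P: Q_y·9 − 30·6 − (1.68·4.1)·7.85 = 0 → Q_y = 234.0708/9 = 26.0079 ≈ 26.01 kip.
ΣF_y = 0: P_y + 26.0079 − 30 − 1.68·4.1 = 0 → P_y = 10.88 kip.
ΣF_x = 0: no horizontal applied forces, so P_x = 0.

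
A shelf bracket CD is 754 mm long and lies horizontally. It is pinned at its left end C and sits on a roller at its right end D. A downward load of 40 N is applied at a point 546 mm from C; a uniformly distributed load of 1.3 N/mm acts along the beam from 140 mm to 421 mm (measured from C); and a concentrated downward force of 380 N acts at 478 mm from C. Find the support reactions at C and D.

C_x = 0, C_y = 379.5 N, D_y = 405.8 N

Resultant of the distributed load: 1.3 × 281 = 365.3 N at 280.5 mm from C.
Moments about C: D_y·754 − 40·546 − (1.3·281)·280.5 − 380·478 = 0 → D_y = 305946.65/754 = 405.765 ≈ 405.8 N.
ΣF_y = 0: C_y + 405.765 − 40 − 1.3·281 − 380 = 0 → C_y = 379.5 N.
ΣF_x = 0: no horizontal applied forces, so C_x = 0.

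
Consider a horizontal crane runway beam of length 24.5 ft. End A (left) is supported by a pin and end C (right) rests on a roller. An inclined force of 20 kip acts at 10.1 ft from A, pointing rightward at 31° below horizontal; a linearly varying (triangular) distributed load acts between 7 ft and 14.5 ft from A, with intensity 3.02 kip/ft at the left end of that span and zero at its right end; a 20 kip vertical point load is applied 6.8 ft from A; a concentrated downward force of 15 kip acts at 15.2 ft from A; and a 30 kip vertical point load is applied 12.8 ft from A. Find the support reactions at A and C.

A_x = -17.14 kip, A_y = 47.46 kip, C_y = 39.17 kip

Resultant of the triangular load: ½ × 3.02 × 7.5 = 11.325 kip, acting at 9.5 ft from A (one-third of the span from the peak).
ΣM about A: C_y·24.5 − 20·sin31°·10.1 − (½·3.02·7.5)·9.5 − 20·6.8 − 15·15.2 − 30·12.8 = 0 → C_y = 959.625/24.5 = 39.1684 ≈ 39.17 kip.
ΣF_y = 0: A_y + 39.1684 − 20·sin31° − ½·3.02·7.5 − 20 − 15 − 30 = 0 → A_y = 47.46 kip.
ΣF_x = 0: A_x + 20·cos31° = 0 → A_x = -17.14 kip.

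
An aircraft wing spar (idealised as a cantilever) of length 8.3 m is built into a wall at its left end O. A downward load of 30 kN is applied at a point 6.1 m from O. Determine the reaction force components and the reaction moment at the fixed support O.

ΣF_x = 0: O_x = 0.
ΣF_y = 0: O_y − 30 = 0 → O_y = 30.00 kN.
ΣM about O: M_O − 30·6.1 = 0 → M_O = 183.0 kN·m.

O_x = 0, O_y = 30.00 kN, M_O = 183.0 kN·m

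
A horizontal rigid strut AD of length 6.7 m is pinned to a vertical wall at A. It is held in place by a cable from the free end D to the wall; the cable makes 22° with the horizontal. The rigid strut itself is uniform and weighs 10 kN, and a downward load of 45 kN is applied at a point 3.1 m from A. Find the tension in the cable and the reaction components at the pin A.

ΣM about A: T·sin22°·6.7 − 10·3.35 − 45·3.1 = 0 → T = 173/(6.7·0.374607) = 68.928 ≈ 68.93 kN.
ΣF_x = 0: A_x − T·cos22° = 0 → A_x = 68.928 × 0.927184 = 63.91 kN.
ΣF_y = 0: A_y + T·sin22° − 10 − 45 = 0 → A_y = 55 − 68.928 × 0.374607 = 29.18 kN.

T = 68.93 kN, A_x = 63.91 kN, A_y = 29.18 kN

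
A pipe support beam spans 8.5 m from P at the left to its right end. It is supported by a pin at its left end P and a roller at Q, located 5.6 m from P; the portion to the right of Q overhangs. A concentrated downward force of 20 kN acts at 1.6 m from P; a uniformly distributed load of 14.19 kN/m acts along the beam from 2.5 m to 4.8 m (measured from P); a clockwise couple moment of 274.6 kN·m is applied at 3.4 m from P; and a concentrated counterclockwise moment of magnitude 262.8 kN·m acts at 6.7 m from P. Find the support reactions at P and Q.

P_x = 0, P_y = 23.54 kN, Q_y = 29.09 kN

Resultant of the distributed load: 14.19 × 2.3 = 32.637 kN at 3.65 m from P.
Taking moments about P: Q_y·5.6 − 20·1.6 − (14.19·2.3)·3.65 − 274.6 + 262.8 = 0 → Q_y = 162.92505/5.6 = 29.0938 ≈ 29.09 kN.
ΣF_y = 0: P_y + 29.0938 − 20 − 14.19·2.3 = 0 → P_y = 23.54 kN.
ΣF_x = 0: no horizontal applied forces, so P_x = 0.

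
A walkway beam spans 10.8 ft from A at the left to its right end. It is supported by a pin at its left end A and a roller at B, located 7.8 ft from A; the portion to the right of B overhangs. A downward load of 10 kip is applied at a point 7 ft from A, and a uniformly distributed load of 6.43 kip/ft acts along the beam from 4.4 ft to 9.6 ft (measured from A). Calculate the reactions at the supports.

Resultant of the distributed load: 6.43 × 5.2 = 33.436 kip at 7 ft from A.
Taking moments about A: B_y·7.8 − 10·7 − (6.43·5.2)·7 = 0 → B_y = 304.052/7.8 = 38.981 ≈ 38.98 kip.
ΣF_y = 0: A_y + 38.981 − 10 − 6.43·5.2 = 0 → A_y = 4.455 kip.
ΣF_x = 0: no horizontal applied forces, so A_x = 0.

A_x = 0, A_y = 4.455 kip, B_y = 38.98 kip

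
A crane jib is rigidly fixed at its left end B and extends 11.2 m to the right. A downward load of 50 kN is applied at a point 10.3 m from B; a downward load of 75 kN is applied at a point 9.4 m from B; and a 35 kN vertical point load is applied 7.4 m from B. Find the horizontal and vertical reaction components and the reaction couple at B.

B_x = 0, B_y = 160.0 kN, M_B = 1479 kN·m

ΣF_x = 0: B_x = 0.
ΣF_y = 0: B_y − 50 − 75 − 35 = 0 → B_y = 160.0 kN.
ΣM about B: M_B − 50·10.3 − 75·9.4 − 35·7.4 = 0 → M_B = 1479 kN·m.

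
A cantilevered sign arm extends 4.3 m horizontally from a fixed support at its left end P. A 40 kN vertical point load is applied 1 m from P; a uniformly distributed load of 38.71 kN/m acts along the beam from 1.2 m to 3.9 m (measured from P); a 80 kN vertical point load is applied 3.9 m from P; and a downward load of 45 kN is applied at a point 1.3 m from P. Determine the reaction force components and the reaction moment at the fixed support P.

Resultant of the distributed load: 38.71 × 2.7 = 104.517 kN at 2.55 m from P.
ΣF_x = 0: P_x = 0.
ΣF_y = 0: P_y − 40 − 38.71·2.7 − 80 − 45 = 0 → P_y = 269.5 kN.
ΣM about P: M_P − 40·1 − (38.71·2.7)·2.55 − 80·3.9 − 45·1.3 = 0 → M_P = 677.0 kN·m.

P_x = 0, P_y = 269.5 kN, M_P = 677.0 kN·m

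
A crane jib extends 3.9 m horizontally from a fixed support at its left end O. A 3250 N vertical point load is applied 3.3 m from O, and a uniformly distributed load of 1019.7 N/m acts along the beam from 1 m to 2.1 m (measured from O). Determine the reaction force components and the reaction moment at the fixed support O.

Resultant of the distributed load: 1019.7 × 1.1 = 1121.67 N at 1.55 m from O.
ΣF_x = 0: O_x = 0.
ΣF_y = 0: O_y − 3250 − 1019.7·1.1 = 0 → O_y = 4372 N.
ΣM about O: M_O − 3250·3.3 − (1019.7·1.1)·1.55 = 0 → M_O = 12460 N·m.

O_x = 0, O_y = 4372 N, M_O = 12460 N·m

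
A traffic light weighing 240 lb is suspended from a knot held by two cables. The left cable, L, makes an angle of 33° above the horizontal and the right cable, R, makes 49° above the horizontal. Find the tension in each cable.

T_L = 159.0 lb, T_R = 203.3 lb

ΣF_x = 0: −T_L·cos33° + T_R·cos49° = 0 → T_R = 1.27835·T_L.
ΣF_y = 0: T_L·sin33° + T_R·sin49° = 240.
Substitute: T_L·(0.544639 + 1.27835·0.75471) = 240 → T_L = 159.001 ≈ 159.0 lb.
Then T_R = 1.27835 × 159.001 = 203.3 lb.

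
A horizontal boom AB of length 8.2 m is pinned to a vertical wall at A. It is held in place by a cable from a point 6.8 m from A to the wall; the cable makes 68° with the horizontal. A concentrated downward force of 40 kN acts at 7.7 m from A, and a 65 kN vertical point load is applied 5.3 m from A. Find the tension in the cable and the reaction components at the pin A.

ΣM about A: T·sin68°·6.8 − 40·7.7 − 65·5.3 = 0 → T = 652.5/(6.8·0.927184) = 103.492 ≈ 103.5 kN.
ΣF_x = 0: A_x − T·cos68° = 0 → A_x = 103.492 × 0.374607 = 38.77 kN.
ΣF_y = 0: A_y + T·sin68° − 40 − 65 = 0 → A_y = 105 − 103.492 × 0.927184 = 9.044 kN.

T = 103.5 kN, A_x = 38.77 kN, A_y = 9.044 kN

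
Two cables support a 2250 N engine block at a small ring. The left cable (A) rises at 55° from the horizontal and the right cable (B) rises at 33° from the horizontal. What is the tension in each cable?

T_A = 1888 N, T_B = 1291 N

ΣF_x = 0: −T_A·cos55° + T_B·cos33° = 0 → T_B = 0.683911·T_A.
ΣF_y = 0: T_A·sin55° + T_B·sin33° = 2250.
Substitute: T_A·(0.819152 + 0.683911·0.544639) = 2250 → T_A = 1888.16 ≈ 1888 N.
Then T_B = 0.683911 × 1888.16 = 1291 N.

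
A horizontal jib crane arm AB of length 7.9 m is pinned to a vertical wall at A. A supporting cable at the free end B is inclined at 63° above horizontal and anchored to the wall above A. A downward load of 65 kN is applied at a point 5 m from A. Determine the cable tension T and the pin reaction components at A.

T = 46.17 kN, A_x = 20.96 kN, A_y = 23.86 kN

ΣM about A: T·sin63°·7.9 − 65·5 = 0 → T = 325/(7.9·0.891007) = 46.1716 ≈ 46.17 kN.
ΣF_x = 0: A_x − T·cos63° = 0 → A_x = 46.1716 × 0.45399 = 20.96 kN.
ΣF_y = 0: A_y + T·sin63° − 65 = 0 → A_y = 65 − 46.1716 × 0.891007 = 23.86 kN.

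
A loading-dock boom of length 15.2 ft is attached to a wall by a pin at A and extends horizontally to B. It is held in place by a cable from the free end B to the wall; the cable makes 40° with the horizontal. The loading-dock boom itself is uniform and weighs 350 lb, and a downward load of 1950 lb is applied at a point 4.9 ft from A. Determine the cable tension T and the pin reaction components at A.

T = 1250 lb, A_x = 957.7 lb, A_y = 1496 lb

ΣM about A: T·sin40°·15.2 − 350·7.6 − 1950·4.9 = 0 → T = 12215/(15.2·0.642788) = 1250.21 ≈ 1250 lb.
ΣF_x = 0: A_x − T·cos40° = 0 → A_x = 1250.21 × 0.766044 = 957.7 lb.
ΣF_y = 0: A_y + T·sin40° − 350 − 1950 = 0 → A_y = 2300 − 1250.21 × 0.642788 = 1496 lb.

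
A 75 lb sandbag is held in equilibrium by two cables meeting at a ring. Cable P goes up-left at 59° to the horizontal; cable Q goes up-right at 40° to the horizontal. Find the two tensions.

ΣF_x = 0: −T_P·cos59° + T_Q·cos40° = 0 → T_Q = 0.672334·T_P.
ΣF_y = 0: T_P·sin59° + T_Q·sin40° = 75.
Substitute: T_P·(0.857167 + 0.672334·0.642788) = 75 → T_P = 58.1695 ≈ 58.17 lb.
Then T_Q = 0.672334 × 58.1695 = 39.11 lb.

T_P = 58.17 lb, T_Q = 39.11 lb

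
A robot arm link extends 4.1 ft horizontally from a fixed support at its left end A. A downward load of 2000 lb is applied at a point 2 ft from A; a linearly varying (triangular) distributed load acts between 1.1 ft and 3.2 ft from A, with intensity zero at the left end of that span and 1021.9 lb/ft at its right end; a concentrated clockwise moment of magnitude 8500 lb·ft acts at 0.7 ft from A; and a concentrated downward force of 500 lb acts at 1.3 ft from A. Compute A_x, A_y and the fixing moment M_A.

Resultant of the triangular load: ½ × 1021.9 × 2.1 = 1072.995 lb, acting at 2.5 ft from A (one-third of the span from the peak).
ΣF_x = 0: A_x = 0.
ΣF_y = 0: A_y − 2000 − ½·1021.9·2.1 − 500 = 0 → A_y = 3573 lb.
ΣM about A: M_A − 2000·2 − (½·1021.9·2.1)·2.5 − 8500 − 500·1.3 = 0 → M_A = 15830 lb·ft.

A_x = 0, A_y = 3573 lb, M_A = 15830 lb·ft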